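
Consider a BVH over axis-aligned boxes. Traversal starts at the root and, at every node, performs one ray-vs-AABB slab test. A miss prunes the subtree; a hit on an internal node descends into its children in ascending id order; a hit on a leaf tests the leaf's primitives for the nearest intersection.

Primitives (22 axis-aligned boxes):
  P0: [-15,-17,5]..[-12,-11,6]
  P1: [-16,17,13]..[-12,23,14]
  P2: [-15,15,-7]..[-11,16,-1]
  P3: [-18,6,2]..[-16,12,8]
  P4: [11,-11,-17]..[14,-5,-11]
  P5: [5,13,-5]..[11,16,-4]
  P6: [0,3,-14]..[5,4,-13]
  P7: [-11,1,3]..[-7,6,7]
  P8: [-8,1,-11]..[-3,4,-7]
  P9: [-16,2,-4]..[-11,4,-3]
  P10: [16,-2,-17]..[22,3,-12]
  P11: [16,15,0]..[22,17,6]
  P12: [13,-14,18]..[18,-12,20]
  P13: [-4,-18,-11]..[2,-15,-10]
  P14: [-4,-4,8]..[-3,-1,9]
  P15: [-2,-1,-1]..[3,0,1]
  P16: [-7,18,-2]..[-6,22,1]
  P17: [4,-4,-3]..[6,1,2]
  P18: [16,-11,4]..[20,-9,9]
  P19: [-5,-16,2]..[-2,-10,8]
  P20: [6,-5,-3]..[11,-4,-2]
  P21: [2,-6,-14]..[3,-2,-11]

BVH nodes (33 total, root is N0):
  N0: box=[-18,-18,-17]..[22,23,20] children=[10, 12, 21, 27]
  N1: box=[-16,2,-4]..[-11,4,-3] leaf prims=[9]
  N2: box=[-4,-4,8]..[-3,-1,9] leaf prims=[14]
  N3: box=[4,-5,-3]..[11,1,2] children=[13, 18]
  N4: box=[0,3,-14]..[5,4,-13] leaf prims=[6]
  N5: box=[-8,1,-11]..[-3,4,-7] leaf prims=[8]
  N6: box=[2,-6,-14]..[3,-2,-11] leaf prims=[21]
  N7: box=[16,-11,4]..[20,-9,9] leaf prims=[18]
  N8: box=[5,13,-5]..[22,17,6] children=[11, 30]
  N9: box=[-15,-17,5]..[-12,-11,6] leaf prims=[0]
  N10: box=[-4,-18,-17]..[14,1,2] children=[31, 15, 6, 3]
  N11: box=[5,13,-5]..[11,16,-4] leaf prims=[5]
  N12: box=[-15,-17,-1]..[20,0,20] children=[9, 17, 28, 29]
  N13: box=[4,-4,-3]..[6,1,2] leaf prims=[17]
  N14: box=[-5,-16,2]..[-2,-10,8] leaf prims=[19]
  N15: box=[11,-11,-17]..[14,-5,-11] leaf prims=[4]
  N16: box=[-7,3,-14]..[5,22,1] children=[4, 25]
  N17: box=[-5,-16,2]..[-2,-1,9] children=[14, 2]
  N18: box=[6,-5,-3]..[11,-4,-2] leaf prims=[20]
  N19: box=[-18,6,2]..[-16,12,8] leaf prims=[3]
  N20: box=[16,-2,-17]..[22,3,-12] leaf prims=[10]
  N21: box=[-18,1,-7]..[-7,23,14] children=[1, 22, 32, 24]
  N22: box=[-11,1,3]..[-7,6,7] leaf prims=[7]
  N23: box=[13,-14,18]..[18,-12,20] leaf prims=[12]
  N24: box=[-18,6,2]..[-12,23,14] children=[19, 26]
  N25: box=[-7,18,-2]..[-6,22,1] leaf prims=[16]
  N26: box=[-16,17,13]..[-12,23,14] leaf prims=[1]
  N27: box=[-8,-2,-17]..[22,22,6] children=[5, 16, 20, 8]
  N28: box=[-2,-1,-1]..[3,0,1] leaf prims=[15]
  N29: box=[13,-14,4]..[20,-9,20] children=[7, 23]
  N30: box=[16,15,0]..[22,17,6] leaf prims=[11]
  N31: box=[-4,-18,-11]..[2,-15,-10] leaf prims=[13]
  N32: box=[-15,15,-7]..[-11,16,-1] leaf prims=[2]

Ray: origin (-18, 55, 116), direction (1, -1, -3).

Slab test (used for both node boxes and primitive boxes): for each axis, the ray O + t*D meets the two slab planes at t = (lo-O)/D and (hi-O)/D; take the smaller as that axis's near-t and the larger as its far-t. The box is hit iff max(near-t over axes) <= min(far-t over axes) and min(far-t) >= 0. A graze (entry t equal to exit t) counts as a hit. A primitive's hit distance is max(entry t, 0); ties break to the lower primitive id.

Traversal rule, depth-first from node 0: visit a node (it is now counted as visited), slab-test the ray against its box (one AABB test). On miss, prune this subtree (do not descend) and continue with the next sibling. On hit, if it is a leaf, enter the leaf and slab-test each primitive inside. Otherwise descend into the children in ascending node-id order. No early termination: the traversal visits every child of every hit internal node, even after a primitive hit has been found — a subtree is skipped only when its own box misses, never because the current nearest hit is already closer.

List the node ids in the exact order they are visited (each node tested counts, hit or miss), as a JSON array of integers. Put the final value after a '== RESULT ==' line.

Walk:
N0 x:[0,40] y:[32,73] z:[32,133/3] -> hit [32,40], descend [10, 12, 21, 27]
  N10 x:[14,32] y:[54,73] z:[38,133/3] -> miss, prune
  N12 x:[3,38] y:[55,72] z:[32,39] -> miss, prune
  N21 x:[0,11] y:[32,54] z:[34,41] -> miss, prune
  N27 x:[10,40] y:[33,57] z:[110/3,133/3] -> hit [110/3,40], descend [5, 8, 16, 20]
    N5 x:[10,15] y:[51,54] z:[41,127/3] -> miss, prune
    N8 x:[23,40] y:[38,42] z:[110/3,121/3] -> hit [38,40], descend [11, 30]
      N11 x:[23,29] y:[39,42] z:[40,121/3] -> miss, prune
      N30 x:[34,40] y:[38,40] z:[110/3,116/3] -> hit [38,116/3] leaf, test {P11@t=38}
    N16 x:[11,23] y:[33,52] z:[115/3,130/3] -> miss, prune
    N20 x:[34,40] y:[52,57] z:[128/3,133/3] -> miss, prune

Summary -> nodes [0, 10, 12, 21, 27, 5, 8, 11, 30, 16, 20]; box-tests=11; leaf-entries=1; first=P11

== RESULT ==
[0, 10, 12, 21, 27, 5, 8, 11, 30, 16, 20]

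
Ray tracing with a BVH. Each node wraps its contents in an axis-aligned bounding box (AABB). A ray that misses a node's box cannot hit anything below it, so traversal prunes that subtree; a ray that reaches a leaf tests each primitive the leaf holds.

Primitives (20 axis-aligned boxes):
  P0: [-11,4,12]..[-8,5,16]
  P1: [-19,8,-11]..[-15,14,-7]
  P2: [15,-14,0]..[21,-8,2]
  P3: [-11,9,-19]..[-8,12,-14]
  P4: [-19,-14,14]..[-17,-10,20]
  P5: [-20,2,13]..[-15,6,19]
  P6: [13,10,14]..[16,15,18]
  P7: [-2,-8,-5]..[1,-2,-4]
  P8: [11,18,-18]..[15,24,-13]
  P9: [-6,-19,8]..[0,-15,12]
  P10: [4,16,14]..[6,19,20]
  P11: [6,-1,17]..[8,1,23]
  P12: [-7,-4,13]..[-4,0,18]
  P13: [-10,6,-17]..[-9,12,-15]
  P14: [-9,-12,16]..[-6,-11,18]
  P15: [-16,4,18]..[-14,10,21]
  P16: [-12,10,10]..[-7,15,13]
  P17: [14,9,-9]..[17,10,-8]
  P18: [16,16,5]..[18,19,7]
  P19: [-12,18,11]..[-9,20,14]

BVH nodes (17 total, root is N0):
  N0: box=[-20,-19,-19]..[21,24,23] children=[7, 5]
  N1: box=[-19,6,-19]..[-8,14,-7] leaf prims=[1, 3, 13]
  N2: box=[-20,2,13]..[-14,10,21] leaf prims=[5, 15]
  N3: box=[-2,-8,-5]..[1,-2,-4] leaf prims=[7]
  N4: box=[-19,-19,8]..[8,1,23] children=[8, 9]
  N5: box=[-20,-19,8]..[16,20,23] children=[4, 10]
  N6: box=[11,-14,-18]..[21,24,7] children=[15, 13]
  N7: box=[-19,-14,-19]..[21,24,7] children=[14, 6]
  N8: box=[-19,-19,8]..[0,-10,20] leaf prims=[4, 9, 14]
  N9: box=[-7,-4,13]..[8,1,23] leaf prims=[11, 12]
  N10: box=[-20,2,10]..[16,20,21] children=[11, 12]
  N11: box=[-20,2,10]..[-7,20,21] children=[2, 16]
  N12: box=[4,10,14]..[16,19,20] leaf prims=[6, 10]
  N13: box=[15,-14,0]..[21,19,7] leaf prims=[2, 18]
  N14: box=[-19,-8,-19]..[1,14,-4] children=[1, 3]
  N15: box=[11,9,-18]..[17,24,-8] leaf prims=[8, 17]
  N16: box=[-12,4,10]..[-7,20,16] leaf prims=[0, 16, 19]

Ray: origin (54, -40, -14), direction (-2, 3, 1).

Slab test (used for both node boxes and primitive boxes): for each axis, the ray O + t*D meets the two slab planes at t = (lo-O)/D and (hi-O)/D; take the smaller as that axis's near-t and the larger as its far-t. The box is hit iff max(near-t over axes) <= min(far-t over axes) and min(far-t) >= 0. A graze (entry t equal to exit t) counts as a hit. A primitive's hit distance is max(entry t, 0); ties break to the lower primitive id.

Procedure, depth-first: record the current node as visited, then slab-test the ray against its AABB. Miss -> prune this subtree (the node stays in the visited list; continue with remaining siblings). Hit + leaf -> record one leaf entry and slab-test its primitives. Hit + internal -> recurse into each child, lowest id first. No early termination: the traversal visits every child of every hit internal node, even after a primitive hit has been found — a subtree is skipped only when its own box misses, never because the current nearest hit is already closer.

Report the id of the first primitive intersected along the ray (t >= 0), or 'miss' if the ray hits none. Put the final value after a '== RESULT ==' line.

Traverse from the root:
N0 x:[33/2,37] y:[7,64/3] z:[-5,37] -> hit [33/2,64/3], descend [5, 7]
  N5 x:[19,37] y:[7,20] z:[22,37] -> miss, prune
  N7 x:[33/2,73/2] y:[26/3,64/3] z:[-5,21] -> hit [33/2,21], descend [6, 14]
    N6 x:[33/2,43/2] y:[26/3,64/3] z:[-4,21] -> hit [33/2,21], descend [13, 15]
      N13 x:[33/2,39/2] y:[26/3,59/3] z:[14,21] -> hit [33/2,39/2] leaf, test {P2(miss), P18@t=19}
      N15 x:[37/2,43/2] y:[49/3,64/3] z:[-4,6] -> miss, prune
    N14 x:[53/2,73/2] y:[32/3,18] z:[-5,10] -> miss, prune

Visited [0, 5, 7, 6, 13, 15, 14]. Tests: 7 box, 1 leaf. Nearest: P18.

== RESULT ==
18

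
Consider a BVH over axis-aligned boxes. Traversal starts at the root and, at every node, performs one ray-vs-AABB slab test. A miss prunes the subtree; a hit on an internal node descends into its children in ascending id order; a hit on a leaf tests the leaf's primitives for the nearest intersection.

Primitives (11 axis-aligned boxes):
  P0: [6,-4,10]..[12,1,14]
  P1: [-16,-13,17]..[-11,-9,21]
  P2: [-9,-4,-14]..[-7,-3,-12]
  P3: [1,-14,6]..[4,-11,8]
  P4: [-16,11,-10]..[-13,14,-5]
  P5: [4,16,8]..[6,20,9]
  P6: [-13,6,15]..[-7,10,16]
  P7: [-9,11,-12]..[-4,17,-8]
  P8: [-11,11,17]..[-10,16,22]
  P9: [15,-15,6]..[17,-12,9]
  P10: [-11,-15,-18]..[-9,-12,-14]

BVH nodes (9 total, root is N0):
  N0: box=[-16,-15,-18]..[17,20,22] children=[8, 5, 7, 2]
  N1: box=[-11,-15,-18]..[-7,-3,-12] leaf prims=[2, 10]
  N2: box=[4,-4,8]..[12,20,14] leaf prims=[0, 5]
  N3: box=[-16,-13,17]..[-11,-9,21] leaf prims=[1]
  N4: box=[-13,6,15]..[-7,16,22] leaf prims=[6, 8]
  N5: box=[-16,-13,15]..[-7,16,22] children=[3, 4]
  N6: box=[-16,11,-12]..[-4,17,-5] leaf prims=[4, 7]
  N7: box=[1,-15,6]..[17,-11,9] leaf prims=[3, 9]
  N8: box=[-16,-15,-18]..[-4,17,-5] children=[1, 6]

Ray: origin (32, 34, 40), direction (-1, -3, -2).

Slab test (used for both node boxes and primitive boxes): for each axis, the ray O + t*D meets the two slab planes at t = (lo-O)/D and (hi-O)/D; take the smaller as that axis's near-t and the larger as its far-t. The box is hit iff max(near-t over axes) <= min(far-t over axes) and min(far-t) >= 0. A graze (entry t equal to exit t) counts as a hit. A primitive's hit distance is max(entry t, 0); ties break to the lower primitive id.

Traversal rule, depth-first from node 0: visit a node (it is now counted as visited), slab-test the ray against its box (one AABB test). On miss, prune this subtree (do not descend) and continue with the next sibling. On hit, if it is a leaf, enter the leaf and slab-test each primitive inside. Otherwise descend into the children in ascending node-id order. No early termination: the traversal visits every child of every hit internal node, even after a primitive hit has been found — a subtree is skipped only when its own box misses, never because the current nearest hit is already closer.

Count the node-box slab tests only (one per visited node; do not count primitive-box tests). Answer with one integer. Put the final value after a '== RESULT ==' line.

Walk:
N0 x:[15,48] y:[14/3,49/3] z:[9,29] -> hit [15,49/3], descend [2, 5, 7, 8]
  N2 x:[20,28] y:[14/3,38/3] z:[13,16] -> miss, prune
  N5 x:[39,48] y:[6,47/3] z:[9,25/2] -> miss, prune
  N7 x:[15,31] y:[15,49/3] z:[31/2,17] -> hit [31/2,49/3] leaf, test {P3(miss), P9@t=31/2}
  N8 x:[36,48] y:[17/3,49/3] z:[45/2,29] -> miss, prune

order=[0, 2, 5, 7, 8]  |boxes|=5  |leaves|=1  hit=P9

== RESULT ==
5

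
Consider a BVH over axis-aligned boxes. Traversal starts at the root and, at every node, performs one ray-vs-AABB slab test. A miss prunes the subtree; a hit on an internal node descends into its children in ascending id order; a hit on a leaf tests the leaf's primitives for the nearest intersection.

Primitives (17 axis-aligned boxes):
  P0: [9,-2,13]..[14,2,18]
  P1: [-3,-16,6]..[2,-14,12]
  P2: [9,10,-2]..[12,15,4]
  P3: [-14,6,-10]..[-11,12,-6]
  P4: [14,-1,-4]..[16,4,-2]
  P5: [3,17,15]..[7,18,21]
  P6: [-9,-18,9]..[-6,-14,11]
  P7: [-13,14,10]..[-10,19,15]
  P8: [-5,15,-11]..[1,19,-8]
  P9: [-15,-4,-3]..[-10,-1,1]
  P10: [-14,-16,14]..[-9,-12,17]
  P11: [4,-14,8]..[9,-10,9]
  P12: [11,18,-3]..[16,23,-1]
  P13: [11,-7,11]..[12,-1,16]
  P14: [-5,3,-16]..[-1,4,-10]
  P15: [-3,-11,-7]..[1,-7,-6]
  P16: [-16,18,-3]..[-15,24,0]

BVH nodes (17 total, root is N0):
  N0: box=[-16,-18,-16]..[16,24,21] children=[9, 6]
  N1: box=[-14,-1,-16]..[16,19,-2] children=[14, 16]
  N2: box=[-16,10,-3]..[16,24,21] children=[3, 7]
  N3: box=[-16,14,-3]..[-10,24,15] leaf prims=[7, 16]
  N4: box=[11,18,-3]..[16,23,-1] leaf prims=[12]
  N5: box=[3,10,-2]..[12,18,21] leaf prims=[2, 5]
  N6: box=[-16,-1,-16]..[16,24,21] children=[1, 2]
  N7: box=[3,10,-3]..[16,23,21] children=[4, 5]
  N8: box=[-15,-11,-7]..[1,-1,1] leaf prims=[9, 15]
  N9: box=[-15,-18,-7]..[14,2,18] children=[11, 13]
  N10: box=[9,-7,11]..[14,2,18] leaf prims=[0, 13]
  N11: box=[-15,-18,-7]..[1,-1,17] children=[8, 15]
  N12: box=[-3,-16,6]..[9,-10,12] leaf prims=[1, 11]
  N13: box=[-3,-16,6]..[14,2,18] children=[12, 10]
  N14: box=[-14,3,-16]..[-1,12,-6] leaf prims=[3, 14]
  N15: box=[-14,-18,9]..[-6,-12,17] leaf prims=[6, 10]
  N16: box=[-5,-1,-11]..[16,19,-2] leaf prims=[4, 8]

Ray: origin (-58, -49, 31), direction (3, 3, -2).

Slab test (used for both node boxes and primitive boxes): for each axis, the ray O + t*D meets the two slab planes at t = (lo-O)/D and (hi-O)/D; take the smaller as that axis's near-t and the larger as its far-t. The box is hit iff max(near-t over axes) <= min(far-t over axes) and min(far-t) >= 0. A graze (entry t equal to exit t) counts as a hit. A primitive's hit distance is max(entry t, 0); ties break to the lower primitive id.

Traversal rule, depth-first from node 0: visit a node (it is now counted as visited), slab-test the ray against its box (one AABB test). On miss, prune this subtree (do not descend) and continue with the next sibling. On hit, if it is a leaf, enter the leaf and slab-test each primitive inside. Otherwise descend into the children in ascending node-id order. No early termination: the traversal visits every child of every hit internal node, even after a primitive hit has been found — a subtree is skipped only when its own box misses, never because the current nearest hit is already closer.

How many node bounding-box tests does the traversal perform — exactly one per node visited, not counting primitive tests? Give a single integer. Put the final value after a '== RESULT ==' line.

Traverse from the root:
N0 x:[14,74/3] y:[31/3,73/3] z:[5,47/2] -> hit [14,47/2], descend [6, 9]
  N6 x:[14,74/3] y:[16,73/3] z:[5,47/2] -> hit [16,47/2], descend [1, 2]
    N1 x:[44/3,74/3] y:[16,68/3] z:[33/2,47/2] -> hit [33/2,68/3], descend [14, 16]
      N14 x:[44/3,19] y:[52/3,61/3] z:[37/2,47/2] -> hit [37/2,19] leaf, test {P3(miss), P14(miss)}
      N16 x:[53/3,74/3] y:[16,68/3] z:[33/2,21] -> hit [53/3,21] leaf, test {P4(miss), P8(miss)}
    N2 x:[14,74/3] y:[59/3,73/3] z:[5,17] -> miss, prune
  N9 x:[43/3,24] y:[31/3,17] z:[13/2,19] -> hit [43/3,17], descend [11, 13]
    N11 x:[43/3,59/3] y:[31/3,16] z:[7,19] -> hit [43/3,16], descend [8, 15]
      N8 x:[43/3,59/3] y:[38/3,16] z:[15,19] -> hit [15,16] leaf, test {P9@t=15, P15(miss)}
      N15 x:[44/3,52/3] y:[31/3,37/3] z:[7,11] -> miss, prune
    N13 x:[55/3,24] y:[11,17] z:[13/2,25/2] -> miss, prune

11 AABB tests over nodes [0, 6, 1, 14, 16, 2, 9, 11, 8, 15, 13]; 3 leaves entered; closest P9.

== RESULT ==
11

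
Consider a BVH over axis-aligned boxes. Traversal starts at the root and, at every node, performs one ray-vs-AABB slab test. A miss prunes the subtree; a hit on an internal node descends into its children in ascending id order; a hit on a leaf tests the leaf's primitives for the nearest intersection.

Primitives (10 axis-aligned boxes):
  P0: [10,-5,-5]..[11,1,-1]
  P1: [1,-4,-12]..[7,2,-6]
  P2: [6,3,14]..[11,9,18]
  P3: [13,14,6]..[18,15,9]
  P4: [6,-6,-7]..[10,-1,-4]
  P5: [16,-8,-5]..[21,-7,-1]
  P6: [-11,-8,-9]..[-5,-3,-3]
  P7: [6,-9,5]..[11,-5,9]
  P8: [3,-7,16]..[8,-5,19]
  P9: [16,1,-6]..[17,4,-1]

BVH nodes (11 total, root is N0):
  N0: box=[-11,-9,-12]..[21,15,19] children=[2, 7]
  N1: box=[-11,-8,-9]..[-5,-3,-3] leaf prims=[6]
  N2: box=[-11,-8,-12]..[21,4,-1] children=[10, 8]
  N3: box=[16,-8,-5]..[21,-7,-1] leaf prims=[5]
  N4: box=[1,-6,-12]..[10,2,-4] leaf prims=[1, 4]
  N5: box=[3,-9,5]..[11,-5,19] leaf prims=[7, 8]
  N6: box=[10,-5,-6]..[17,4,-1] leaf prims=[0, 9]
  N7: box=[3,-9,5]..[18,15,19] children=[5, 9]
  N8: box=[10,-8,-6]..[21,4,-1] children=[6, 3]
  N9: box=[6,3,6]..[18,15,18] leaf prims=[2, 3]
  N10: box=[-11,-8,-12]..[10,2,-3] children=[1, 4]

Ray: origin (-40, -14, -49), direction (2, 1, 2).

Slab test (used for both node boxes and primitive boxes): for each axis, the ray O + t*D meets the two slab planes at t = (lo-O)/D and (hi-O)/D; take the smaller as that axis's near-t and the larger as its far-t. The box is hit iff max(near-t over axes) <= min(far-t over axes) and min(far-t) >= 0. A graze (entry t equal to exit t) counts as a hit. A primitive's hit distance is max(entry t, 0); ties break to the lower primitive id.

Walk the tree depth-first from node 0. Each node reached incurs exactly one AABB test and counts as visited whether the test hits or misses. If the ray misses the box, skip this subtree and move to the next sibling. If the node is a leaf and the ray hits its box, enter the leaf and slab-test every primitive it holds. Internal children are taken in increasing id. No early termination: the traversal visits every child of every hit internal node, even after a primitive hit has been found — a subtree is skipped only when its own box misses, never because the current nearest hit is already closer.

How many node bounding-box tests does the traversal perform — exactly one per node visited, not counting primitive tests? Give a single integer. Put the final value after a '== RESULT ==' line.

Walk:
N0 x:[29/2,61/2] y:[5,29] z:[37/2,34] -> hit [37/2,29], descend [2, 7]
  N2 x:[29/2,61/2] y:[6,18] z:[37/2,24] -> miss, prune
  N7 x:[43/2,29] y:[5,29] z:[27,34] -> hit [27,29], descend [5, 9]
    N5 x:[43/2,51/2] y:[5,9] z:[27,34] -> miss, prune
    N9 x:[23,29] y:[17,29] z:[55/2,67/2] -> hit [55/2,29] leaf, test {P2(miss), P3@t=28}

Summary -> nodes [0, 2, 7, 5, 9]; box-tests=5; leaf-entries=1; first=P3

== RESULT ==
5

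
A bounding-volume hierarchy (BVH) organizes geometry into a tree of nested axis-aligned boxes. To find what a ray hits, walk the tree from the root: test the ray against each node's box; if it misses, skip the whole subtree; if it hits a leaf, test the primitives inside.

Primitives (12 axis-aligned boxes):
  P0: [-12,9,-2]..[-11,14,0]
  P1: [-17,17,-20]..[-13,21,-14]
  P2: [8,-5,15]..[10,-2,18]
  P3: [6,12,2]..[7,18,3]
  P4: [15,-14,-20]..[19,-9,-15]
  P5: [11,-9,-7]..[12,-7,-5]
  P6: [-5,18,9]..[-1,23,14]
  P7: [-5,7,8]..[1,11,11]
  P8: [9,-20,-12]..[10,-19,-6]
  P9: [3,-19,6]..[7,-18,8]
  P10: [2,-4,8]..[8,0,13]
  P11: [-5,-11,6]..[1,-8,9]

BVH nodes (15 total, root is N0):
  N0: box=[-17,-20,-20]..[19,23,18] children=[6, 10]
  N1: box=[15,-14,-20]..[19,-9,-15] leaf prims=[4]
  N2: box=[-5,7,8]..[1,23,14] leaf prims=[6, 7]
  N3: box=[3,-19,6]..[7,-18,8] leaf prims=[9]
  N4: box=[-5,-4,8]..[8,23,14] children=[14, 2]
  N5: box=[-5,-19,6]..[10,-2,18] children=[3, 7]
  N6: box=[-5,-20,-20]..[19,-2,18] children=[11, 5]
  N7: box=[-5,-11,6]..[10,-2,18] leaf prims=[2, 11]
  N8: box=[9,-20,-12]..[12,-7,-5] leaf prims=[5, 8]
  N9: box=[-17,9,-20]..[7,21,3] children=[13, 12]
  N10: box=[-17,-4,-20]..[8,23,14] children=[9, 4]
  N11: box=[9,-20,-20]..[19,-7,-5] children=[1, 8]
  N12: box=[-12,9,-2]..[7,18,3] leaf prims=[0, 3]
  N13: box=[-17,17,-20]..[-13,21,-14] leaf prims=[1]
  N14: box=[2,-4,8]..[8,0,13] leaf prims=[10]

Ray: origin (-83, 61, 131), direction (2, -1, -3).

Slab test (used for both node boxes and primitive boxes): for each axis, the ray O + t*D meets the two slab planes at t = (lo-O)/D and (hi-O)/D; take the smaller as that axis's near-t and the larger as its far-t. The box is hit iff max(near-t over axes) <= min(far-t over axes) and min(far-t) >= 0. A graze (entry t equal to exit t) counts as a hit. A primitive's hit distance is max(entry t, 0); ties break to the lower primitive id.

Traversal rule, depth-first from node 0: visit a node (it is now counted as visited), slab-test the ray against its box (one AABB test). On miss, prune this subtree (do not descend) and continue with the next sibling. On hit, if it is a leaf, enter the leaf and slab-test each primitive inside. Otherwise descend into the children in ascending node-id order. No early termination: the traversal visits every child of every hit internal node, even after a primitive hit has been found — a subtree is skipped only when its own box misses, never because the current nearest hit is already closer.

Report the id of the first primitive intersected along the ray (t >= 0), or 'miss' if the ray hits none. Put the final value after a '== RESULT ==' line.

Trace the traversal:
N0 x:[33,51] y:[38,81] z:[113/3,151/3] -> hit [38,151/3], descend [6, 10]
  N6 x:[39,51] y:[63,81] z:[113/3,151/3] -> miss, prune
  N10 x:[33,91/2] y:[38,65] z:[39,151/3] -> hit [39,91/2], descend [4, 9]
    N4 x:[39,91/2] y:[38,65] z:[39,41] -> hit [39,41], descend [2, 14]
      N2 x:[39,42] y:[38,54] z:[39,41] -> hit [39,41] leaf, test {P6@t=39, P7(miss)}
      N14 x:[85/2,91/2] y:[61,65] z:[118/3,41] -> miss, prune
    N9 x:[33,45] y:[40,52] z:[128/3,151/3] -> hit [128/3,45], descend [12, 13]
      N12 x:[71/2,45] y:[43,52] z:[128/3,133/3] -> hit [43,133/3] leaf, test {P0(miss), P3(miss)}
      N13 x:[33,35] y:[40,44] z:[145/3,151/3] -> miss, prune

9 AABB tests over nodes [0, 6, 10, 4, 2, 14, 9, 12, 13]; 2 leaves entered; closest P6.

== RESULT ==
6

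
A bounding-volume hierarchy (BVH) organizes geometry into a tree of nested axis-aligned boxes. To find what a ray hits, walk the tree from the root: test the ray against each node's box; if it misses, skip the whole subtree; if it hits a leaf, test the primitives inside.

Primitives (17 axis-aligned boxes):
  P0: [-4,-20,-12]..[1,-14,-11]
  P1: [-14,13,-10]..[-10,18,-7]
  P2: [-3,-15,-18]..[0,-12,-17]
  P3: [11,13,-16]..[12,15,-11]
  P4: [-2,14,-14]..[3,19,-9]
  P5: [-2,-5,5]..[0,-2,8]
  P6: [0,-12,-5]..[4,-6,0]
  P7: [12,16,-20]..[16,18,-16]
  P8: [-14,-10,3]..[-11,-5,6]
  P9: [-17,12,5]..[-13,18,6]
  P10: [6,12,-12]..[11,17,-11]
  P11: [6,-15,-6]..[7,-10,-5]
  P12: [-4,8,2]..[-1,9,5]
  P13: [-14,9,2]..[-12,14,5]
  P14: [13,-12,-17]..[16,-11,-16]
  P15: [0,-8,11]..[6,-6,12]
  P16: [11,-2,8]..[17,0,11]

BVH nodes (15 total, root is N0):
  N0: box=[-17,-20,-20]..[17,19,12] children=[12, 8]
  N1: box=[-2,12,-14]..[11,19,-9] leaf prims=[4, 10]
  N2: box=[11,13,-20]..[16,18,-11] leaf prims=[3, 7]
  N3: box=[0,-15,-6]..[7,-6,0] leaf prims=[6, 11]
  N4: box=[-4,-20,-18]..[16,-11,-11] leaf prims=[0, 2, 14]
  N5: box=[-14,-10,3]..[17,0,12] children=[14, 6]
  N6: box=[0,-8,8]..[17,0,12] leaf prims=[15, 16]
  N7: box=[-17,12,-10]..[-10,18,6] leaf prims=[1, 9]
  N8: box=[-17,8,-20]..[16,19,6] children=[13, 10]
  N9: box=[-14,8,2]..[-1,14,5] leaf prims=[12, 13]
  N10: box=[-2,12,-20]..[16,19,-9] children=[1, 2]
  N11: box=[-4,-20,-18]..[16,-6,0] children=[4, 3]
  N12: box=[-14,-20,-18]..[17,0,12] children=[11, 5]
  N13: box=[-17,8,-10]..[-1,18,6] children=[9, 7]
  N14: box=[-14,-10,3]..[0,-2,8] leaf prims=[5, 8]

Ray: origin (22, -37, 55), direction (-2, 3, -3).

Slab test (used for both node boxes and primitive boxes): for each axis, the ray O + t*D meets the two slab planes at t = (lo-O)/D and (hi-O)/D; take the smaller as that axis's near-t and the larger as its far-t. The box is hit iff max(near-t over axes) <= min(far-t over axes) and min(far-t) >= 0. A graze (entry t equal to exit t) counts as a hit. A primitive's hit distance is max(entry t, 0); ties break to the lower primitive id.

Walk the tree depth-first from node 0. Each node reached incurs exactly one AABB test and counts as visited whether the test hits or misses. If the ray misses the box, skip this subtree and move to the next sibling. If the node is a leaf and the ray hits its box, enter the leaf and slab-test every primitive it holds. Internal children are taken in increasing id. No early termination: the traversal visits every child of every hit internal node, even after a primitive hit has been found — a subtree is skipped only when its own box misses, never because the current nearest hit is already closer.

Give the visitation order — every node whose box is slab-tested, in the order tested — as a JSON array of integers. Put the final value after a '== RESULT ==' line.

Walk:
N0 x:[5/2,39/2] y:[17/3,56/3] z:[43/3,25] -> hit [43/3,56/3], descend [8, 12]
  N8 x:[3,39/2] y:[15,56/3] z:[49/3,25] -> hit [49/3,56/3], descend [10, 13]
    N10 x:[3,12] y:[49/3,56/3] z:[64/3,25] -> miss, prune
    N13 x:[23/2,39/2] y:[15,55/3] z:[49/3,65/3] -> hit [49/3,55/3], descend [7, 9]
      N7 x:[16,39/2] y:[49/3,55/3] z:[49/3,65/3] -> hit [49/3,55/3] leaf, test {P1(miss), P9(miss)}
      N9 x:[23/2,18] y:[15,17] z:[50/3,53/3] -> hit [50/3,17] leaf, test {P12(miss), P13@t=17}
  N12 x:[5/2,18] y:[17/3,37/3] z:[43/3,73/3] -> miss, prune

7 AABB tests over nodes [0, 8, 10, 13, 7, 9, 12]; 2 leaves entered; closest P13.

== RESULT ==
[0, 8, 10, 13, 7, 9, 12]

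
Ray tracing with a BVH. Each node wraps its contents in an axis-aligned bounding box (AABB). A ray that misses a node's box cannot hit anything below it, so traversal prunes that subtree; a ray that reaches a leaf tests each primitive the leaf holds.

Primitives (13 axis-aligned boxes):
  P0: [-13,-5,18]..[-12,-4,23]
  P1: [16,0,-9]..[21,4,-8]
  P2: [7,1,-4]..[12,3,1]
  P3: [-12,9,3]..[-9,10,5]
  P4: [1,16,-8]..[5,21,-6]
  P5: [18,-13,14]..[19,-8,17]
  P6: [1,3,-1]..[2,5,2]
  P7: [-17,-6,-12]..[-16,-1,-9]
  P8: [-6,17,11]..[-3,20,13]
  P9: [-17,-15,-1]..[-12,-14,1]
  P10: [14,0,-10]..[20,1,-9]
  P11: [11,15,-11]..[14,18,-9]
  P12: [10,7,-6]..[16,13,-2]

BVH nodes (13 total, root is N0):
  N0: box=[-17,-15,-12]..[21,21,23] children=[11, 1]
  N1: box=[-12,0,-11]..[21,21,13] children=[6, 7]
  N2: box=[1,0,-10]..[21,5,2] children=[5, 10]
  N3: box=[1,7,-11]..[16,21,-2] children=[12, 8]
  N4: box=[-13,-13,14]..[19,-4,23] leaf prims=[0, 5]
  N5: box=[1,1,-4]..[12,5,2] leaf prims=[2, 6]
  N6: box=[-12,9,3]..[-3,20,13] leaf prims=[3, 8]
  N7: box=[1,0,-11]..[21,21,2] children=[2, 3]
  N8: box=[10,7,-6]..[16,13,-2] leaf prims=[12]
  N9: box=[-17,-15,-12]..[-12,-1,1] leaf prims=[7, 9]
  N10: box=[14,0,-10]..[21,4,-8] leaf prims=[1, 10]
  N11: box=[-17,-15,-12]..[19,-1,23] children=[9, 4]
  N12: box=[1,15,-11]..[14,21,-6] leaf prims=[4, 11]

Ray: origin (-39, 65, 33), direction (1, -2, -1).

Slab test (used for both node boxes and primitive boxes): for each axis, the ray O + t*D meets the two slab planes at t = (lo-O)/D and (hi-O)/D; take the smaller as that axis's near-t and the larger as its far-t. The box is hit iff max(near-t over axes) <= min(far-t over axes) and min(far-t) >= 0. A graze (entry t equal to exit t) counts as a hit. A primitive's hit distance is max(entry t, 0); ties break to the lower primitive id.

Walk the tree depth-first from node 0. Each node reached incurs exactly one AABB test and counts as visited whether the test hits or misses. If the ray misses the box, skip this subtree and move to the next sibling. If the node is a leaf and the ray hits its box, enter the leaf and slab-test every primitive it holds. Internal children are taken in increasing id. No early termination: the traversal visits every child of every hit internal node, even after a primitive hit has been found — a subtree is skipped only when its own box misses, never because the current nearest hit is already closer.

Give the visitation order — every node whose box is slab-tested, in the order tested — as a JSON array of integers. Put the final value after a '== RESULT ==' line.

Traverse from the root:
N0 x:[22,60] y:[22,40] z:[10,45] -> hit [22,40], descend [1, 11]
  N1 x:[27,60] y:[22,65/2] z:[20,44] -> hit [27,65/2], descend [6, 7]
    N6 x:[27,36] y:[45/2,28] z:[20,30] -> hit [27,28] leaf, test {P3@t=28, P8(miss)}
    N7 x:[40,60] y:[22,65/2] z:[31,44] -> miss, prune
  N11 x:[22,58] y:[33,40] z:[10,45] -> hit [33,40], descend [4, 9]
    N4 x:[26,58] y:[69/2,39] z:[10,19] -> miss, prune
    N9 x:[22,27] y:[33,40] z:[32,45] -> miss, prune

7 AABB tests over nodes [0, 1, 6, 7, 11, 4, 9]; 1 leaf entered; closest P3.

== RESULT ==
[0, 1, 6, 7, 11, 4, 9]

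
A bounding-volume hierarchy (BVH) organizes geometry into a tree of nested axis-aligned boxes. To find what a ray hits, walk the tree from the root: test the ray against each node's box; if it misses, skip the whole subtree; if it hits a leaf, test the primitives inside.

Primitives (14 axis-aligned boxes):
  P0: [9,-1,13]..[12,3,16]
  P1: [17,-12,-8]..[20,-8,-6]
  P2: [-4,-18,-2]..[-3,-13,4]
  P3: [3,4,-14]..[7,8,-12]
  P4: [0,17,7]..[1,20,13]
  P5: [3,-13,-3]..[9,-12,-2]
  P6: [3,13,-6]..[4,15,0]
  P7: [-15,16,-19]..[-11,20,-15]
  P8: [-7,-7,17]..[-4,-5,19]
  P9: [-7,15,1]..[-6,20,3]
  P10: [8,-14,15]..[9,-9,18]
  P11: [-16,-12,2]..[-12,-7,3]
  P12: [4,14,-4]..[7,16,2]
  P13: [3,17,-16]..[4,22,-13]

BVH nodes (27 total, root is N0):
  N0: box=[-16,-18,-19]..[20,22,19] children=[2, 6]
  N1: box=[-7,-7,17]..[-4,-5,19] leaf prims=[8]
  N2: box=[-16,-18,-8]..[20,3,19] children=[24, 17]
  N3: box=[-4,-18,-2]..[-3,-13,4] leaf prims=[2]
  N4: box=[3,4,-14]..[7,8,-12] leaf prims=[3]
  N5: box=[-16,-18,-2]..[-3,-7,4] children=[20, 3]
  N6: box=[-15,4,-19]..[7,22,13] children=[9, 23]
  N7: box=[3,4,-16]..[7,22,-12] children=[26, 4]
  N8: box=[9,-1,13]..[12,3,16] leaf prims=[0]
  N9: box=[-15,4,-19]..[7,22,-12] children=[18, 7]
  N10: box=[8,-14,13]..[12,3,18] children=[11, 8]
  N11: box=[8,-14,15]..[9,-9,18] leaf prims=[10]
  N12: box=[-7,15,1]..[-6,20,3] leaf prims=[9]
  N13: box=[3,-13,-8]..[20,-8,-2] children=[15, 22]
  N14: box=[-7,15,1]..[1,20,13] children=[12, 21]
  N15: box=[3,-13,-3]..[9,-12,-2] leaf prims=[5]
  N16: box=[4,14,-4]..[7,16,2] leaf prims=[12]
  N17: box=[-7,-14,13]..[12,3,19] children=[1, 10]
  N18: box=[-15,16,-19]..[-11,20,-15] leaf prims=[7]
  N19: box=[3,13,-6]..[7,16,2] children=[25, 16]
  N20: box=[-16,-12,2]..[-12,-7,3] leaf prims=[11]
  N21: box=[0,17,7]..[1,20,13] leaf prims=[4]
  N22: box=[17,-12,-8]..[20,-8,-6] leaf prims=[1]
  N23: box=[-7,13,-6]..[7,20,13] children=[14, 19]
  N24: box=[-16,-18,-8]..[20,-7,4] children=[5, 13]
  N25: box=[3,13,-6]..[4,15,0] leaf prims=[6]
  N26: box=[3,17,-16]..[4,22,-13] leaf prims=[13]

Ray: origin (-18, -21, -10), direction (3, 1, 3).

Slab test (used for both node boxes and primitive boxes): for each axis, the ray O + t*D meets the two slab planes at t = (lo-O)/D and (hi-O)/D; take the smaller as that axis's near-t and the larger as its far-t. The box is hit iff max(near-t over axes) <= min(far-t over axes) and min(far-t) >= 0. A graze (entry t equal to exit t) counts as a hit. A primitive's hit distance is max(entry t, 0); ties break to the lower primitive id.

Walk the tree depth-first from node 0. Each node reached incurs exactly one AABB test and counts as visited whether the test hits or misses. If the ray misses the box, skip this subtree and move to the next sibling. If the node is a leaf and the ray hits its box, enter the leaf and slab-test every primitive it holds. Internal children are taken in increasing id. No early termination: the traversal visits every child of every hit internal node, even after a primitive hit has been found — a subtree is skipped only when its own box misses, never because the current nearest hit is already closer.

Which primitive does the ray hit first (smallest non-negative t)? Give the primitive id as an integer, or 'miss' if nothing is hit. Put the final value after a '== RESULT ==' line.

Trace the traversal:
N0 x:[2/3,38/3] y:[3,43] z:[-3,29/3] -> hit [3,29/3], descend [2, 6]
  N2 x:[2/3,38/3] y:[3,24] z:[2/3,29/3] -> hit [3,29/3], descend [17, 24]
    N17 x:[11/3,10] y:[7,24] z:[23/3,29/3] -> hit [23/3,29/3], descend [1, 10]
      N1 x:[11/3,14/3] y:[14,16] z:[9,29/3] -> miss, prune
      N10 x:[26/3,10] y:[7,24] z:[23/3,28/3] -> hit [26/3,28/3], descend [8, 11]
        N8 x:[9,10] y:[20,24] z:[23/3,26/3] -> miss, prune
        N11 x:[26/3,9] y:[7,12] z:[25/3,28/3] -> hit [26/3,9] leaf, test {P10@t=26/3}
    N24 x:[2/3,38/3] y:[3,14] z:[2/3,14/3] -> hit [3,14/3], descend [5, 13]
      N5 x:[2/3,5] y:[3,14] z:[8/3,14/3] -> hit [3,14/3], descend [3, 20]
        N3 x:[14/3,5] y:[3,8] z:[8/3,14/3] -> hit [14/3,14/3] leaf, test {P2@t=14/3}
        N20 x:[2/3,2] y:[9,14] z:[4,13/3] -> miss, prune
      N13 x:[7,38/3] y:[8,13] z:[2/3,8/3] -> miss, prune
  N6 x:[1,25/3] y:[25,43] z:[-3,23/3] -> miss, prune

13 AABB tests over nodes [0, 2, 17, 1, 10, 8, 11, 24, 5, 3, 20, 13, 6]; 2 leaves entered; closest P2.

== RESULT ==
2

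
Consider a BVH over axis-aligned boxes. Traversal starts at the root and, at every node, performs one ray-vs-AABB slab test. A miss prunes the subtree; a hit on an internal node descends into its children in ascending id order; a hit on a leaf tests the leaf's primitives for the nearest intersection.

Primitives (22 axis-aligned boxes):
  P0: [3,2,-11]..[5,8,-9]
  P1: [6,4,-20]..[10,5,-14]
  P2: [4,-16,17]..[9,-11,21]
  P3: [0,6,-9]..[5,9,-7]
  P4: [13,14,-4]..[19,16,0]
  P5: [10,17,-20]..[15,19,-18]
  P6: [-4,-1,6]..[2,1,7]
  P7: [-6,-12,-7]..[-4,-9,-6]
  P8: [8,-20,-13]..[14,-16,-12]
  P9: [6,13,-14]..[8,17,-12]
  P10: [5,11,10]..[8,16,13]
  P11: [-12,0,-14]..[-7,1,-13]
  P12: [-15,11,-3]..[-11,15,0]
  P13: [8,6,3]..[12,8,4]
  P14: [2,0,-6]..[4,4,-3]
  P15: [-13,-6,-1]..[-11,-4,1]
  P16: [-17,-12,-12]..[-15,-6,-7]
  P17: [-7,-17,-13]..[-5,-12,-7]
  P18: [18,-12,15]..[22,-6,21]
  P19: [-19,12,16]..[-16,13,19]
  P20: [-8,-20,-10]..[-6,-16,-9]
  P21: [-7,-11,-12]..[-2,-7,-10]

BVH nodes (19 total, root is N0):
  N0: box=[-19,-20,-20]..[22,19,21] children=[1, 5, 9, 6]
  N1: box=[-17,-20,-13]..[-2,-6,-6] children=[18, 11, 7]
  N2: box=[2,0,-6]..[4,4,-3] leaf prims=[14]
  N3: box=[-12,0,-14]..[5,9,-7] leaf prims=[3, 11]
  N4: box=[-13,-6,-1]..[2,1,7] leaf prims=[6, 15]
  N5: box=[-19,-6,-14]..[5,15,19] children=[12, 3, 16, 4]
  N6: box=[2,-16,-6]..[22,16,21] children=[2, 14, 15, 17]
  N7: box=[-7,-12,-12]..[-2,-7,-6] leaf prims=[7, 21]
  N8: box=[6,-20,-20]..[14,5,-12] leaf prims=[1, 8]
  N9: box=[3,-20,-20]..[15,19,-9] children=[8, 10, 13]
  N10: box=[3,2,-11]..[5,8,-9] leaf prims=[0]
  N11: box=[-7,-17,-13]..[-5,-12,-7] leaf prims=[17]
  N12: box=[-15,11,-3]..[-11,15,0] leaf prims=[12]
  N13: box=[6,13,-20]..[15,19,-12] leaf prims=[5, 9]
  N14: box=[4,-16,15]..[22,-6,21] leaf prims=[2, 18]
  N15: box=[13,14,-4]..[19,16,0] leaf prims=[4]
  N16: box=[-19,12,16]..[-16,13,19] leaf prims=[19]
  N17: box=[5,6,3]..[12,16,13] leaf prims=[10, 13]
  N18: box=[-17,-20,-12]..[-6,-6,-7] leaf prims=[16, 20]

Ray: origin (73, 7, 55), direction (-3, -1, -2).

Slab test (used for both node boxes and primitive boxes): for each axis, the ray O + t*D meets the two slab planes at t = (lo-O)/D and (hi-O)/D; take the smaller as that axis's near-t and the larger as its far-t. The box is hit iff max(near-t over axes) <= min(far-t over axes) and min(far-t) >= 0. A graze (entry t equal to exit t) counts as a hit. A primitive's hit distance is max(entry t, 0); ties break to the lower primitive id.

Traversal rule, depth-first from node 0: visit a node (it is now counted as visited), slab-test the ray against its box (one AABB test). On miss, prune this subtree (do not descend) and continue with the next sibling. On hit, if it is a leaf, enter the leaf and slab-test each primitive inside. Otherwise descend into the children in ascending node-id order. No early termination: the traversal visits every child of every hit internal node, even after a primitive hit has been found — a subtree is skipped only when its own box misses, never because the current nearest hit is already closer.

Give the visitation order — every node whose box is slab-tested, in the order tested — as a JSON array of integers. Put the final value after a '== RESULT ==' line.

Trace the traversal:
N0 x:[17,92/3] y:[-12,27] z:[17,75/2] -> hit [17,27], descend [1, 5, 6, 9]
  N1 x:[25,30] y:[13,27] z:[61/2,34] -> miss, prune
  N5 x:[68/3,92/3] y:[-8,13] z:[18,69/2] -> miss, prune
  N6 x:[17,71/3] y:[-9,23] z:[17,61/2] -> hit [17,23], descend [2, 14, 15, 17]
    N2 x:[23,71/3] y:[3,7] z:[29,61/2] -> miss, prune
    N14 x:[17,23] y:[13,23] z:[17,20] -> hit [17,20] leaf, test {P2(miss), P18@t=17}
    N15 x:[18,20] y:[-9,-7] z:[55/2,59/2] -> miss, prune
    N17 x:[61/3,68/3] y:[-9,1] z:[21,26] -> miss, prune
  N9 x:[58/3,70/3] y:[-12,27] z:[32,75/2] -> miss, prune

order=[0, 1, 5, 6, 2, 14, 15, 17, 9]  |boxes|=9  |leaves|=1  hit=P18

== RESULT ==
[0, 1, 5, 6, 2, 14, 15, 17, 9]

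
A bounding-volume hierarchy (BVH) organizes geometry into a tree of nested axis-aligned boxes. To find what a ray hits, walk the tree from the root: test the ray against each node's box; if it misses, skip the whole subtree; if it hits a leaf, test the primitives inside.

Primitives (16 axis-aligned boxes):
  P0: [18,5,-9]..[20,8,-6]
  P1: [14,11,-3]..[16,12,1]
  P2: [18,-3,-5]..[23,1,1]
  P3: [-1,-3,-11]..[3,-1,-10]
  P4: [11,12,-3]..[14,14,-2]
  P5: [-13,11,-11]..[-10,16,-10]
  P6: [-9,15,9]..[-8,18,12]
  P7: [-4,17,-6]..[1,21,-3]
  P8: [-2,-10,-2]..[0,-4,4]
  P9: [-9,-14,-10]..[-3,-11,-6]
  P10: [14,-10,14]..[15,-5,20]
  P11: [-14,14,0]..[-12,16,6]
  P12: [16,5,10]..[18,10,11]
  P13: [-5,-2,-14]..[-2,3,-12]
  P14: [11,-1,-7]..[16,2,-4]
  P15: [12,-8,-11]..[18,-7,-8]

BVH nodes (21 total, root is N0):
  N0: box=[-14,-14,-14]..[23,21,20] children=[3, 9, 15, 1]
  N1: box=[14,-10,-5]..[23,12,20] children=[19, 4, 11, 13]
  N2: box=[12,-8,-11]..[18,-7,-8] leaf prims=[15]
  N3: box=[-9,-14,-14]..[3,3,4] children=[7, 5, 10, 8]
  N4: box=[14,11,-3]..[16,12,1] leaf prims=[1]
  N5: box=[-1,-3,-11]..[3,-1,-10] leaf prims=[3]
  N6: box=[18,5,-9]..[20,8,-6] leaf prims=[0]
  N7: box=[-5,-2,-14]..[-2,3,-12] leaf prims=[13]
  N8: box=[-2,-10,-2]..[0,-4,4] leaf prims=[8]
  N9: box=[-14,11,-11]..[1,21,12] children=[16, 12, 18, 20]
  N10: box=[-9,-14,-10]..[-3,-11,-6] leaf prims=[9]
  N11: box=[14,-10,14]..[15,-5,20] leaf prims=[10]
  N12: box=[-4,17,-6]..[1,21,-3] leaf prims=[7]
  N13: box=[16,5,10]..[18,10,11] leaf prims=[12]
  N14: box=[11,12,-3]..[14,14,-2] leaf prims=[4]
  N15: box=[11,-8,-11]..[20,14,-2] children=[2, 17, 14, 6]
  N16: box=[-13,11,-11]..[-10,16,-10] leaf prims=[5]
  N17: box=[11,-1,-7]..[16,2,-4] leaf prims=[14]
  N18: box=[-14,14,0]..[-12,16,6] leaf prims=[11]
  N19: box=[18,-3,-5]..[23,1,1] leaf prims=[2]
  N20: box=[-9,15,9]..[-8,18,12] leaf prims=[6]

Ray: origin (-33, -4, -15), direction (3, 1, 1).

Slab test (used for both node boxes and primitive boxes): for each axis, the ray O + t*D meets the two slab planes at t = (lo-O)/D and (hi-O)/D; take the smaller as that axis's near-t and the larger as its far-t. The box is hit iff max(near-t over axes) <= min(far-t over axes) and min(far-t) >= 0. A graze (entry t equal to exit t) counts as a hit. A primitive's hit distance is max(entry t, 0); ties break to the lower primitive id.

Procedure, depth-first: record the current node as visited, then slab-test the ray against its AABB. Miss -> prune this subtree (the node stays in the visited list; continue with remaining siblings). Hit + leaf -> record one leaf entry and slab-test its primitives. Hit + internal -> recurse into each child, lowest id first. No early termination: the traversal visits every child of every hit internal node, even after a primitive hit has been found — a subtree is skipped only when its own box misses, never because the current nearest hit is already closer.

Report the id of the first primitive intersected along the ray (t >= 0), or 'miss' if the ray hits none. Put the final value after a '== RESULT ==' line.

Traverse from the root:
N0 x:[19/3,56/3] y:[-10,25] z:[1,35] -> hit [19/3,56/3], descend [1, 3, 9, 15]
  N1 x:[47/3,56/3] y:[-6,16] z:[10,35] -> hit [47/3,16], descend [4, 11, 13, 19]
    N4 x:[47/3,49/3] y:[15,16] z:[12,16] -> hit [47/3,16] leaf, test {P1@t=47/3}
    N11 x:[47/3,16] y:[-6,-1] z:[29,35] -> miss, prune
    N13 x:[49/3,17] y:[9,14] z:[25,26] -> miss, prune
    N19 x:[17,56/3] y:[1,5] z:[10,16] -> miss, prune
  N3 x:[8,12] y:[-10,7] z:[1,19] -> miss, prune
  N9 x:[19/3,34/3] y:[15,25] z:[4,27] -> miss, prune
  N15 x:[44/3,53/3] y:[-4,18] z:[4,13] -> miss, prune

Summary -> nodes [0, 1, 4, 11, 13, 19, 3, 9, 15]; box-tests=9; leaf-entries=1; first=P1

== RESULT ==
1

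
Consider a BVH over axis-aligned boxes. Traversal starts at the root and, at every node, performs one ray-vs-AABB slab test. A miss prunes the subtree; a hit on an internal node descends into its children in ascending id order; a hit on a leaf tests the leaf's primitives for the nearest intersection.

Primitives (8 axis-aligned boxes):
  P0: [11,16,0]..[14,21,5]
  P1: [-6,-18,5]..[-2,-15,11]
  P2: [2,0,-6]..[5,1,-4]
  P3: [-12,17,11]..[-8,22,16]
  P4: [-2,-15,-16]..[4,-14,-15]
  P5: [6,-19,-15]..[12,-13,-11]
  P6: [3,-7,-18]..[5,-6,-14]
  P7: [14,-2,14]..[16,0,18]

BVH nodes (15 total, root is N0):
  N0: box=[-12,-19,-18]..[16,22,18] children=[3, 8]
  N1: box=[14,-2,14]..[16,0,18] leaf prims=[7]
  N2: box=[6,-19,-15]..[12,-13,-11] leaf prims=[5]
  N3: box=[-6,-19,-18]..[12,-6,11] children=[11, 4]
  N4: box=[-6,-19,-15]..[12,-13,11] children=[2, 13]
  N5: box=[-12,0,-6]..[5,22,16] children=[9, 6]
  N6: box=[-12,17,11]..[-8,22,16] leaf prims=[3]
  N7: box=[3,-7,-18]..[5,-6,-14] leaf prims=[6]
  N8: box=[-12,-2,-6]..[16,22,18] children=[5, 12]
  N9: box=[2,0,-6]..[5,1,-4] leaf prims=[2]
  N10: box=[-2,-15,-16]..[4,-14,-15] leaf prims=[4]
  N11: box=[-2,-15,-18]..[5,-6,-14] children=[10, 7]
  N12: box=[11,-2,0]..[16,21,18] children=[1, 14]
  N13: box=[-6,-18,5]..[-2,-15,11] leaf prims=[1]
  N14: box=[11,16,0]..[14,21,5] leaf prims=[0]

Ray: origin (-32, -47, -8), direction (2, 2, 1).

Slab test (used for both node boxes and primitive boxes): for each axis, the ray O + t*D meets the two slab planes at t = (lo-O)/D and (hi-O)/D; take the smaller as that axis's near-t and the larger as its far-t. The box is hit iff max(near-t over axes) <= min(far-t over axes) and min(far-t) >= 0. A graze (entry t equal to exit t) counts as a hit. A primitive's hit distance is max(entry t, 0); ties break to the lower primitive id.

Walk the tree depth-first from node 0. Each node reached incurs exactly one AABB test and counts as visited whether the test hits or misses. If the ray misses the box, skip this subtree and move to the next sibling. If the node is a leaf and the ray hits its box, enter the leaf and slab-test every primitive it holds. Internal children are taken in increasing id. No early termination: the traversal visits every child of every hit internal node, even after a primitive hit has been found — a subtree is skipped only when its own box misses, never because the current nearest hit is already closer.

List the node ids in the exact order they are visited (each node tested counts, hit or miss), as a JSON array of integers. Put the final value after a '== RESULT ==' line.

Trace the traversal:
N0 x:[10,24] y:[14,69/2] z:[-10,26] -> hit [14,24], descend [3, 8]
  N3 x:[13,22] y:[14,41/2] z:[-10,19] -> hit [14,19], descend [4, 11]
    N4 x:[13,22] y:[14,17] z:[-7,19] -> hit [14,17], descend [2, 13]
      N2 x:[19,22] y:[14,17] z:[-7,-3] -> miss, prune
      N13 x:[13,15] y:[29/2,16] z:[13,19] -> hit [29/2,15] leaf, test {P1@t=29/2}
    N11 x:[15,37/2] y:[16,41/2] z:[-10,-6] -> miss, prune
  N8 x:[10,24] y:[45/2,69/2] z:[2,26] -> hit [45/2,24], descend [5, 12]
    N5 x:[10,37/2] y:[47/2,69/2] z:[2,24] -> miss, prune
    N12 x:[43/2,24] y:[45/2,34] z:[8,26] -> hit [45/2,24], descend [1, 14]
      N1 x:[23,24] y:[45/2,47/2] z:[22,26] -> hit [23,47/2] leaf, test {P7@t=23}
      N14 x:[43/2,23] y:[63/2,34] z:[8,13] -> miss, prune

Summary -> nodes [0, 3, 4, 2, 13, 11, 8, 5, 12, 1, 14]; box-tests=11; leaf-entries=2; first=P1

== RESULT ==
[0, 3, 4, 2, 13, 11, 8, 5, 12, 1, 14]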